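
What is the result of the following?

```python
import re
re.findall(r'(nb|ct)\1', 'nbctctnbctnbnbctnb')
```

`\1` has to match the exact text group 1 already captured.
Matches: at [2:6] match 'ctct', group 1 = 'ct'; at [10:14] match 'nbnb', group 1 = 'nb'.
Because there's exactly one group, `findall` drops the full match and keeps group 1 from each hit.

['ct', 'nb']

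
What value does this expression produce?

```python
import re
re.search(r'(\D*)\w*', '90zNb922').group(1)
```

''

The match spans [0:8] → '90zNb922'.
Captured: group 1 = ''.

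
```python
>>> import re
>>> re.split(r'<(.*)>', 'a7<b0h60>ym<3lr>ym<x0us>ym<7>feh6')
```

`re.split` interleaves the captured-group text with the surrounding fragments.

['a7', 'b0h60>ym<3lr>ym<x0us>ym<7', 'feh6']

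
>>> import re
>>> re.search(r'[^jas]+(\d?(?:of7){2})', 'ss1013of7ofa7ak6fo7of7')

None

The pattern matches one or more of any character except [jas]; then optionally a digit, then the literal 'of7' repeated 2 times (captured).
`re.search` tries every starting position until one works.
Here nothing in the string fits, so the call returns None.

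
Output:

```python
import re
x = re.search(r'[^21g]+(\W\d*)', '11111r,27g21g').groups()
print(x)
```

(',27',)

This matches one or more of any character except [21g]; then a non-word character, then zero or more of a digit (captured).
`re.search` scans for the first position where the pattern succeeds.
The match spans [5:9] → 'r,27'.
Captured: group 1 = ',27'.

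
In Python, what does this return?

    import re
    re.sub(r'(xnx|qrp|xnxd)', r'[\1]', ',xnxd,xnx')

',[xnx]d,[xnx]'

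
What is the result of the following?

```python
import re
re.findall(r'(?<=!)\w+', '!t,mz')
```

The positive lookaround only admits positions where the adjacent text matches; those characters stay outside the span.
Walking the string: at [1:2] → 't'.
With no groups in the pattern, `findall` gives back each whole match — 1 here.

['t']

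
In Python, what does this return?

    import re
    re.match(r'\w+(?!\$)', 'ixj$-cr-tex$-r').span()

The negative lookahead/lookbehind blocks any match where the forbidden context is present.
`re.match` won't scan ahead — the pattern has to work from the very first character.
The match spans [0:2] → 'ix'.

(0, 2)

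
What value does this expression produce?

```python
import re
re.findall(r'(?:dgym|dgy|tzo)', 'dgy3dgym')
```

['dgy', 'dgym']

`|` is ordered: at each position the engine commits to the first alternative that works.
Matches: at [0:3] → 'dgy'; at [4:8] → 'dgym'.
No capturing groups, so `findall` returns the 2 full match strings.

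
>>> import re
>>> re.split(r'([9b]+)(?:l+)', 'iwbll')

['iw', 'b', '']

Pattern: one or more of one of [9b] (captured); then one or more of a literal 'l' (non-capturing group).
Because the pattern has a capturing group, `split` also inserts each captured text between the pieces.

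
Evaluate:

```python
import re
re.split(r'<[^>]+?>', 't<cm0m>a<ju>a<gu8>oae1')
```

['t', 'a', 'a', 'oae1']

Matches to split on: at [1:7] → '<cm0m>'; at [8:12] → '<ju>'; at [13:18] → '<gu8>'.
Each match becomes a cut point; 4 segments remain.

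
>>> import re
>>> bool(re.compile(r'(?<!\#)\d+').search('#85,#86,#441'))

A negative assertion filters positions out without eating any characters.
The match spans [2:3] → '5'.

True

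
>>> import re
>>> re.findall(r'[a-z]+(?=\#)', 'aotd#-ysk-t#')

['aotd', 't']

Lookahead/lookbehind check context without consuming it, so the matched span excludes the asserted characters.
Matches: at [0:4] → 'aotd'; at [10:11] → 't'.
Since nothing is captured, `findall` lists the 2 matched substrings directly.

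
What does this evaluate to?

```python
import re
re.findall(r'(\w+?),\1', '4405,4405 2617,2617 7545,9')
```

['4405', '2617']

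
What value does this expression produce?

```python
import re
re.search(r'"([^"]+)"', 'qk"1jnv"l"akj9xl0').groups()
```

`re.search` scans for the first position where the pattern succeeds.
The match spans [2:8] → '"1jnv"'.
Captured: group 1 = '1jnv'.

('1jnv',)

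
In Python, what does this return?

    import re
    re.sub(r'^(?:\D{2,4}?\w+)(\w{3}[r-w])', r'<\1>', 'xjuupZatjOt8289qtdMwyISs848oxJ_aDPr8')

Pattern: anchored at the start of the string; then 2 to 4 of a non-digit (lazy), then one or more of a word character (non-capturing group); then exactly 3 of a word character, then a character in [r-w] (captured).
Matches: at [0:35] → 'xjuupZatjOt8289qtdMwyISs848oxJ_aDPr'.
`\1` in the replacement pulls in group 1's text for each match.

'<aDPr>8'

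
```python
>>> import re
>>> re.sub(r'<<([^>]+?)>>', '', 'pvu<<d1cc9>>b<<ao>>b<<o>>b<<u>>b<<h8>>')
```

Matches: at [3:12] → '<<d1cc9>>'; at [13:19] → '<<ao>>'; at [20:25] → '<<o>>'; at [26:31] → '<<u>>'; at [32:38] → '<<h8>>'.
`sub` substitutes '' at each match site.

'pvubbbb'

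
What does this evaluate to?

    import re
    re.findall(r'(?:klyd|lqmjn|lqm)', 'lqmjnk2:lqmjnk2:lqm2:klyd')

`|` is ordered: at each position the engine commits to the first alternative that works.
Matches: at [0:5] → 'lqmjn'; at [8:13] → 'lqmjn'; at [16:19] → 'lqm'; at [21:25] → 'klyd'.
With no groups in the pattern, `findall` gives back each whole match — 4 here.

['lqmjn', 'lqmjn', 'lqm', 'klyd']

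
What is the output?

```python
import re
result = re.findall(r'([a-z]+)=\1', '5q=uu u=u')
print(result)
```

['u']

The backreference `\1` re-matches whatever the first group consumed, character for character.
Walking the string: at [6:9] match 'u=u', group 1 = 'u'.
`findall` collects group 1 from the one match (1 total).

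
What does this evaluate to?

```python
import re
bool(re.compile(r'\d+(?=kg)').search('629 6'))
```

False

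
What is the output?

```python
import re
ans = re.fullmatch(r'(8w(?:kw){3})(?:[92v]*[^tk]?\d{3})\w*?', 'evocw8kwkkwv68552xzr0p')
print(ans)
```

`re.fullmatch` requires the pattern to consume the entire string.
Here the pattern can't cover the whole string, so the call returns None.

None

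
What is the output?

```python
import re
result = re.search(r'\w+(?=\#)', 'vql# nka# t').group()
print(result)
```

vql

The lookaround is zero-width — it requires the adjacent text to match without consuming it, so the asserted text isn't part of the match.
`re.search` scans for the first position where the pattern succeeds.
The match spans [0:3] → 'vql'.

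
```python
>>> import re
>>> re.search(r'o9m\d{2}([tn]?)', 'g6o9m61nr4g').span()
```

The match spans [2:8] → 'o9m61n'.

(2, 8)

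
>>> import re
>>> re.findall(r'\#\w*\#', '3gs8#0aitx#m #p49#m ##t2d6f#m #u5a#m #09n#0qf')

['#0aitx#', '#p49#', '##', '#u5a#', '#09n#']

Scanning left to right: at [4:11] → '#0aitx#'; at [13:18] → '#p49#'; at [20:22] → '##'; at [30:35] → '#u5a#'; at [37:42] → '#09n#'.
No capturing groups, so `findall` returns the 5 full match strings.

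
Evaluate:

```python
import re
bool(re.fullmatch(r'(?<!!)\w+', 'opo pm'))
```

False

`re.fullmatch` is like wrapping the pattern in `^…$` (in single-line mode).
Here the string isn't matched end-to-end, so the call returns None, and `bool(None)` is False.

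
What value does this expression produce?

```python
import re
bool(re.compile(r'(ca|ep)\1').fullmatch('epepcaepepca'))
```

False

`fullmatch` succeeds only if the pattern covers the string from start to end.
Here there's no way to consume every character, so the call returns None, and `bool(None)` is False.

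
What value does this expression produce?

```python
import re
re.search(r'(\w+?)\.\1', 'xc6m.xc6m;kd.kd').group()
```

'xc6m.xc6m'

After group 1 captures some text, `\1` only succeeds where that same text appears again.
`search` walks the string left to right and returns the first match it finds.
The match spans [0:9] → 'xc6m.xc6m'.
Captured: group 1 = 'xc6m'.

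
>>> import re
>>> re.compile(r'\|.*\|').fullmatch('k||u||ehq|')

None

`re.fullmatch` requires the pattern to consume the entire string.
Here the pattern can't cover the whole string, so the call returns None.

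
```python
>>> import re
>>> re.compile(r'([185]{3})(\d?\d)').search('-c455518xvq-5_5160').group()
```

The pattern matches exactly 3 of one of [185] (captured); then optionally a digit, then a digit (captured).
`re.search` scans for the first position where the pattern succeeds.
The match spans [3:8] → '55518'.
Captured: group 1 = '555', group 2 = '18'.

'55518'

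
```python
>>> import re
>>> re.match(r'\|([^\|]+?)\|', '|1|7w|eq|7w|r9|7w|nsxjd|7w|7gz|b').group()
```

'|1|'

With `match`, the pattern is implicitly anchored at the beginning.
The match spans [0:3] → '|1|'.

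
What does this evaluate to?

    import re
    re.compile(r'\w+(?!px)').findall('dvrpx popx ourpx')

['dvrpx', 'popx', 'ourpx']

The negative lookaround is zero-width — it rules out positions where the adjacent text would match, without consuming anything.
Matches: at [0:5] → 'dvrpx'; at [6:10] → 'popx'; at [11:16] → 'ourpx'.
Since nothing is captured, `findall` lists the 3 matched substrings directly.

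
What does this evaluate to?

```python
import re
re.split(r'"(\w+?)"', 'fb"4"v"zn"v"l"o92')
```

The group in the pattern means `split` returns the separators' captures alongside the pieces.

['fb', '4', 'v', 'zn', 'v', 'l', 'o92']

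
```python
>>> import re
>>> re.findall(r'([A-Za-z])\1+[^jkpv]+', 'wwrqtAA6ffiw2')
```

['w']

A backreference is literal: `\1` must see the identical characters the first group matched.
Walking the string: at [0:13] match 'wwrqtAA6ffiw2', group 1 = 'w'.
With a single group, `findall` returns only what that group captured — 1 item.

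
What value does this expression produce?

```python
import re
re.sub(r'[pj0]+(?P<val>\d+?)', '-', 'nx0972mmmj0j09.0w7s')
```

'nx-72mmm-.0w7s'

A `+?`/`*?`/`{m,n}?` starts at its minimum and grows only as far as needed for what follows to match.
Each match is replaced by '-'.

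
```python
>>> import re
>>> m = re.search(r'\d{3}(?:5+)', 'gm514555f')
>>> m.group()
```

'514555'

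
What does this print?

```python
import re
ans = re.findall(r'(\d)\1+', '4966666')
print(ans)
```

['6']

The backreference `\1` re-matches whatever the first group consumed, character for character.
Matches: at [2:7] match '66666', group 1 = '6'.
With a single group, `findall` returns only what that group captured — 1 item.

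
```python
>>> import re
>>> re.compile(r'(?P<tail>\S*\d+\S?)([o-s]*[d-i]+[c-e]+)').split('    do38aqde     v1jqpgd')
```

`re.split` interleaves the captured-group text with the surrounding fragments.

['    ', 'do38a', 'qde', '     ', 'v1j', 'qpgd', '']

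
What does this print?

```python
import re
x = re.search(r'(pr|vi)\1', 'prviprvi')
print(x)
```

None

`\1` is not a pattern — it's the concrete string captured by group 1, re-applied verbatim.
`re.search` scans for the first position where the pattern succeeds.
Here no position works, so the call returns None.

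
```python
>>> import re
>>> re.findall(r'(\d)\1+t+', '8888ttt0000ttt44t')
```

A backreference is literal: `\1` must see the identical characters the first group matched.
`findall` collects group 1 from each match (3 total).

['8', '0', '4']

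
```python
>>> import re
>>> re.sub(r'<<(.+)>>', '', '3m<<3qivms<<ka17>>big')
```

'3mbig'

Every occurrence is swapped for ''.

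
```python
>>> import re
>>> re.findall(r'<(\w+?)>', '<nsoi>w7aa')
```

Matches: at [0:6] match '<nsoi>', group 1 = 'nsoi'.
`findall` collects group 1 from the one match (1 total).

['nsoi']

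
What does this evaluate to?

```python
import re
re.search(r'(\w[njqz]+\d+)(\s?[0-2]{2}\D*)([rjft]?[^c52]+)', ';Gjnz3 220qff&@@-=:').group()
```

The pattern matches a word character, then one or more of one of [njqz], then one or more of a digit (captured); then optionally whitespace, then exactly 2 of a character in [0-2], then zero or more of a non-digit (captured); then optionally one of [rjft], then one or more of any character except [c52] (captured).
`search` walks the string left to right and returns the first match it finds.
The match spans [1:19] → 'Gjnz3 220qff&@@-=:'.
Captured: group 1 = 'Gjnz3', group 2 = ' 22', group 3 = '0qff&@@-=:'.

'Gjnz3 220qff&@@-=:'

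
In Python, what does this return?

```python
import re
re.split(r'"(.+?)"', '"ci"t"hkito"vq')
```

['', 'ci', 't', 'hkito', 'vq']

Lazy quantifiers expand one character at a time until the remainder of the pattern can match.
With a capturing group present, the delimiter's captured portion is kept in the result list.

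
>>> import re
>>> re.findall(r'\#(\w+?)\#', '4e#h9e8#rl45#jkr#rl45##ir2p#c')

['h9e8', 'jkr', 'ir2p']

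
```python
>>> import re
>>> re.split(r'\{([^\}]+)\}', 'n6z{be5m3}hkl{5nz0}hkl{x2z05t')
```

The group in the pattern means `split` returns the separators' captures alongside the pieces.

['n6z', 'be5m3', 'hkl', '5nz0', 'hkl{x2z05t']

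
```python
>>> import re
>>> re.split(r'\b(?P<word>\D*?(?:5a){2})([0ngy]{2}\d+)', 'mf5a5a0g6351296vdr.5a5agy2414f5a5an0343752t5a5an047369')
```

The pattern matches a word boundary (`\b`, zero-width); then zero or more of a non-digit (lazy), then the literal '5a' repeated 2 times (captured as 'word'); then exactly 2 of one of [0ngy], then one or more of a digit (captured).
Because the pattern has a capturing group, `split` also inserts each captured text between the pieces.

['', 'mf5a5a', '0g6351296', 'vdr', '.5a5a', 'gy2414', 'f5a5an0343752t5a5an047369']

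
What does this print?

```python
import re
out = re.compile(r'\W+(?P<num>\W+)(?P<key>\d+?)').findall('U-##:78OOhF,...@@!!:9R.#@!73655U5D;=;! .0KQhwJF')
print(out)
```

[(':', '7'), (':', '9'), ('!', '7'), ('.', '0')]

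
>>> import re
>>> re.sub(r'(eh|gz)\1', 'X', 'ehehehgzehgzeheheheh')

'XehgzehgzXX'

After group 1 captures some text, `\1` only succeeds where that same text appears again.
Every occurrence is swapped for 'X'.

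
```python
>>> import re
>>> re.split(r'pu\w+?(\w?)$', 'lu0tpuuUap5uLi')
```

['lu0t', 'i', '']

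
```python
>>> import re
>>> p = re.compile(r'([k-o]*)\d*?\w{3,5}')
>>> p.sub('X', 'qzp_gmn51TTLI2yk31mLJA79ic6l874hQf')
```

'XXXXXXf'

A `+?`/`*?`/`{m,n}?` starts at its minimum and grows only as far as needed for what follows to match.
Each match is replaced by 'X'.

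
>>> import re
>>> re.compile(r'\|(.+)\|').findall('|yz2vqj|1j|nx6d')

['yz2vqj|1j']

Walking the string: at [0:11] match '|yz2vqj|1j|', group 1 = 'yz2vqj|1j'.
`findall` collects group 1 from the one match (1 total).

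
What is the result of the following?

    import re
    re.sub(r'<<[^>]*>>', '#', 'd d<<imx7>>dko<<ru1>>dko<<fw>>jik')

Every occurrence is swapped for '#'.

'd d#dko#dko#jik'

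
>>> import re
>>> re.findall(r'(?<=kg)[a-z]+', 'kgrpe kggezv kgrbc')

['rpe', 'gezv', 'rbc']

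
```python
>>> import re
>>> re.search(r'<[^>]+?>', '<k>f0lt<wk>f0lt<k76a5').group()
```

`re.search` scans for the first position where the pattern succeeds.
The match spans [0:3] → '<k>'.

'<k>'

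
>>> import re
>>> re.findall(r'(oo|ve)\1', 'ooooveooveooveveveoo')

`\1` is not a pattern — it's the concrete string captured by group 1, re-applied verbatim.
Matches: at [0:4] match 'oooo', group 1 = 'oo'; at [12:16] match 'veve', group 1 = 've'.
With a single group, `findall` returns only what that group captured — 2 items.

['oo', 've']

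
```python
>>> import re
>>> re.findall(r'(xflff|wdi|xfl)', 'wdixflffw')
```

['wdi', 'xflff']

Alternation isn't longest-match — the leftmost alternative that fits at this position is chosen.
Scanning left to right: at [0:3] match 'wdi', group 1 = 'wdi'; at [3:8] match 'xflff', group 1 = 'xflff'.
Because there's exactly one group, `findall` drops the full match and keeps group 1 from each hit.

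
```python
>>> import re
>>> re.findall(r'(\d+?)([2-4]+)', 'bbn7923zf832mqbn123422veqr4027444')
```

[('79', '23'), ('8', '32'), ('1', '23422'), ('40', '2'), ('7', '444')]

The pattern matches one or more of a digit (lazy) (captured); then one or more of a character in [2-4] (captured).
A non-greedy quantifier consumes as few characters as it can — just enough that the remainder of the pattern still matches from where it stops; whatever follows it matches normally.
Walking the string: at [3:7] match '7923', groups = ('79', '23'); at [9:12] match '832', groups = ('8', '32'); at [16:22] match '123422', groups = ('1', '23422'); at [26:29] match '402', groups = ('40', '2'); at [29:33] match '7444', groups = ('7', '444').
Multiple groups make `findall` return tuples — one 2-tuple for each match.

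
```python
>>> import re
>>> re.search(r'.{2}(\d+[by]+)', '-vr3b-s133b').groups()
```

('3b',)

The match spans [1:5] → 'vr3b'.
Captured: group 1 = '3b'.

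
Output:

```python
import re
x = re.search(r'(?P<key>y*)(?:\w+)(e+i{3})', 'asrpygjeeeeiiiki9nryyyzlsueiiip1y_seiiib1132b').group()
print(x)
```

asrpygjeeeeiiiki9nryyyzlsueiiip1y_seiii

This matches zero or more of a literal 'y' (captured as 'key'); then one or more of a word character (non-capturing group); then one or more of the literal 'e', then exactly 3 of a literal 'i' (captured).
The match spans [0:39] → 'asrpygjeeeeiiiki9nryyyzlsueiiip1y_seiii'.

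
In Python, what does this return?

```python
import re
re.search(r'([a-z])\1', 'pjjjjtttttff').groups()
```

('j',)

`\1` is not a pattern — it's the concrete string captured by group 1, re-applied verbatim.
`re.search` scans for the first position where the pattern succeeds.
The match spans [1:3] → 'jj'.
Captured: group 1 = 'j'.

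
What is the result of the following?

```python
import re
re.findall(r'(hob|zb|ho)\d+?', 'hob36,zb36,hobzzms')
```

Scanning left to right: at [0:4] match 'hob3', group 1 = 'hob'; at [6:9] match 'zb3', group 1 = 'zb'.
With a single group, `findall` returns only what that group captured — 2 items.

['hob', 'zb']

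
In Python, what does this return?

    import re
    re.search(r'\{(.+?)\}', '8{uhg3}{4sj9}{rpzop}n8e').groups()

('uhg3',)

The match spans [1:7] → '{uhg3}'.
Captured: group 1 = 'uhg3'.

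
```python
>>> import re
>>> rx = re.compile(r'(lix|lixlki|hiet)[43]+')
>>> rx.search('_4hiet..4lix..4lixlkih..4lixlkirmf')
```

None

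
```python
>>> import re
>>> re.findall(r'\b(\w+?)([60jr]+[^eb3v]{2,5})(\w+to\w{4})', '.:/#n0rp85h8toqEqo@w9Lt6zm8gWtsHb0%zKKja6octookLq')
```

Pattern: a word boundary (`\b`, zero-width); then one or more of a word character (lazy) (captured); then one or more of one of [60jr], then 2 to 5 of any character except [eb3v] (captured); then one or more of a word character, then the literal 'to', then exactly 4 of a word character (captured).
Scanning left to right: at [4:18] match 'n0rp85h8toqEqo', groups = ('n', '0rp85h', '8toqEqo'); at [19:49] match 'w9Lt6zm8gWtsHb0%zKKja6octookLq', groups = ('w9Lt6zm8gWtsHb', '0%zKKj', 'a6octookLq').
Multiple groups make `findall` return tuples — one 3-tuple for each match.

[('n', '0rp85h', '8toqEqo'), ('w9Lt6zm8gWtsHb', '0%zKKj', 'a6octookLq')]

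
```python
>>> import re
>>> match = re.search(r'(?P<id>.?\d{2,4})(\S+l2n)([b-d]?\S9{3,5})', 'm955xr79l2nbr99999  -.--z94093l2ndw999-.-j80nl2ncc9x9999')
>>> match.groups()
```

The match spans [0:18] → 'm955xr79l2nbr99999'.
Captured: group 1 = 'm955', group 2 = 'xr79l2n', group 3 = 'br99999'.

('m955', 'xr79l2n', 'br99999')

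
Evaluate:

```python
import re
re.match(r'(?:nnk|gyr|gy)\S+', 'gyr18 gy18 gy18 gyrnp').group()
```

`re.match` won't scan ahead — the pattern has to work from the very first character.
The match spans [0:5] → 'gyr18'.

'gyr18'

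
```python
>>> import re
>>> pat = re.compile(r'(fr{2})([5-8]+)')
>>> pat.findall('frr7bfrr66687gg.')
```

The pattern matches the literal 'f', then exactly 2 of the literal 'r' (captured); then one or more of a character in [5-8] (captured).
Matches: at [0:4] match 'frr7', groups = ('frr', '7'); at [5:13] match 'frr66687', groups = ('frr', '66687').
2 groups means each result is a tuple of 2 captured strings — 2 here.

[('frr', '7'), ('frr', '66687')]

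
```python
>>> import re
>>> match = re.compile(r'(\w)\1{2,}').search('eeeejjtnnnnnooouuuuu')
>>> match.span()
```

(0, 4)

`\1` is not a pattern — it's the concrete string captured by group 1, re-applied verbatim.
Unlike `match`, `search` isn't anchored — it looks for the pattern anywhere in the string.
The match spans [0:4] → 'eeee'.
Captured: group 1 = 'e'.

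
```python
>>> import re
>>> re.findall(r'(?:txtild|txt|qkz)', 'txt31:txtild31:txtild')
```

['txt', 'txtild', 'txtild']

The regex engine tests alternatives in the order written; an earlier branch that matches wins even if a later one would match more.
Walking the string: at [0:3] → 'txt'; at [6:12] → 'txtild'; at [15:21] → 'txtild'.
With no groups in the pattern, `findall` gives back each whole match — 3 here.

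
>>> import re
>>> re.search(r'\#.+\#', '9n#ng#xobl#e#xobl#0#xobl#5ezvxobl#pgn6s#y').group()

'#ng#xobl#e#xobl#0#xobl#5ezvxobl#pgn6s#'

`re.search` tries every starting position until one works.
The match spans [2:40] → '#ng#xobl#e#xobl#0#xobl#5ezvxobl#pgn6s#'.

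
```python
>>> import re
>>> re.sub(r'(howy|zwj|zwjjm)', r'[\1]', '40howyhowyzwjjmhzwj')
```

Alternation tries branches left to right and keeps the first one that lets the overall match succeed at that position.
Matches: at [2:6] → 'howy'; at [6:10] → 'howy'; at [10:13] → 'zwj'; at [16:19] → 'zwj'.
The replacement refers to a captured group, so each match is rewritten using its own captured text.

'40[howy][howy][zwj]jmh[zwj]'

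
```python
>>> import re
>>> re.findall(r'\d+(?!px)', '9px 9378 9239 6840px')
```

`(?!…)`/`(?<!…)` only lets a position through if the neighbouring text does NOT match; no characters are consumed.
Scanning left to right: at [4:8] → '9378'; at [9:13] → '9239'; at [14:17] → '684'.
`findall` yields the raw match text (3 of them) because the pattern has no groups.

['9378', '9239', '684']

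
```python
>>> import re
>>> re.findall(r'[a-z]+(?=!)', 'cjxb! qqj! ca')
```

['cjxb', 'qqj']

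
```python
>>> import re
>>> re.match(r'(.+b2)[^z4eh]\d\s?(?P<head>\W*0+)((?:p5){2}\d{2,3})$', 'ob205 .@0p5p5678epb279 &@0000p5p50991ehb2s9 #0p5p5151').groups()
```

('ob205 .@0p5p5678epb279 &@0000p5p50991ehb2', '#0', 'p5p5151')

The pattern matches one or more of any character, then the literal 'b2' (captured); then any character except [z4eh], then a digit, then optionally whitespace; then zero or more of a non-word character, then one or more of a literal '0' (captured as 'head'); then the literal 'p5' repeated 2 times, then 2 to 3 of a digit (captured); then anchored at the end.
`match` is anchored at position 0; if the pattern doesn't fit there, it returns None.
The match spans [0:53] → 'ob205 .@0p5p5678epb279 &@0000p5p50991ehb2s9 #0p5p5151'.
Captured: group 1 = 'ob205 .@0p5p5678epb279 &@0000p5p50991ehb2', group 2 = '#0', group 3 = 'p5p5151'.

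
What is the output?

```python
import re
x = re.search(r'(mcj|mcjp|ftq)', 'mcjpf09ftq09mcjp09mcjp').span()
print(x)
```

(0, 3)

`|` is ordered: at each position the engine commits to the first alternative that works.
`re.search` scans for the first position where the pattern succeeds.
The match spans [0:3] → 'mcj'.
Captured: group 1 = 'mcj'.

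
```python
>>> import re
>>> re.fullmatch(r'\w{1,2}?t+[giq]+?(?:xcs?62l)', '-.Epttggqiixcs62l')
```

None

`fullmatch` succeeds only if the pattern covers the string from start to end.
Here there's no way to consume every character, so the call returns None.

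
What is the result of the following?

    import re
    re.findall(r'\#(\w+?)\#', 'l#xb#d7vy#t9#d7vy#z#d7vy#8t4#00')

With a single group, `findall` returns only what that group captured — 4 items.

['xb', 't9', 'z', '8t4']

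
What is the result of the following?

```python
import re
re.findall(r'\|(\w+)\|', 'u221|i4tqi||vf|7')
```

['i4tqi', 'vf']

With a single group, `findall` returns only what that group captured — 2 items.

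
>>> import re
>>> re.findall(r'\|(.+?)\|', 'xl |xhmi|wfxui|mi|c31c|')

With the lazy modifier that quantifier settles for the fewest repetitions that let the rest of the pattern succeed (the atoms after it are unaffected and can still be greedy).
With a single group, `findall` returns only what that group captured — 2 items.

['xhmi', 'mi']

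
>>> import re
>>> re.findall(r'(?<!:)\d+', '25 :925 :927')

`(?!…)`/`(?<!…)` only lets a position through if the neighbouring text does NOT match; no characters are consumed.
Scanning left to right: at [0:2] → '25'; at [5:7] → '25'; at [10:12] → '27'.
No capturing groups, so `findall` returns the 3 full match strings.

['25', '25', '27']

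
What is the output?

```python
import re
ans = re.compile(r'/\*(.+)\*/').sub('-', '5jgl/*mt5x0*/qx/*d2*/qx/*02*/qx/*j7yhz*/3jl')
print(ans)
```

5jgl-3jl

Matches: at [4:40] → '/*mt5x0*/qx/*d2*/qx/*02*/qx/*j7yhz*/'.
Every occurrence is swapped for '-'.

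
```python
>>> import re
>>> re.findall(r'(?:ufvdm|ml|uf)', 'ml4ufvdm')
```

Branches in `(...|...)` are attempted left-to-right; the first branch that allows the whole pattern to succeed is taken.
No capturing groups, so `findall` returns the 2 full match strings.

['ml', 'ufvdm']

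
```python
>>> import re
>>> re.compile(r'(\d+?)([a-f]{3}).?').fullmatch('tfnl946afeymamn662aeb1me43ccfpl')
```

`fullmatch` succeeds only if the pattern covers the string from start to end.
Here the pattern can't cover the whole string, so the call returns None.

None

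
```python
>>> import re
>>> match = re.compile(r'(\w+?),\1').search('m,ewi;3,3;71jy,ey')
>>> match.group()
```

After group 1 captures some text, `\1` only succeeds where that same text appears again.
The match spans [6:9] → '3,3'.

'3,3'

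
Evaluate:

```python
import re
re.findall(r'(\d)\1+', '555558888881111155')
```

['5', '8', '1', '5']

`\1` has to match the exact text group 1 already captured.
One capturing group, so `findall` returns just the captured substring from each match — 4 in all.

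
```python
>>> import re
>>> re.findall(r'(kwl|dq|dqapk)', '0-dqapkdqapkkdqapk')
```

Branches in `(...|...)` are attempted left-to-right; the first branch that allows the whole pattern to succeed is taken.
`findall` collects group 1 from each match (3 total).

['dq', 'dq', 'dq']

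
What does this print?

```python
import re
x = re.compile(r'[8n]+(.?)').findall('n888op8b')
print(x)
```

['o', 'b']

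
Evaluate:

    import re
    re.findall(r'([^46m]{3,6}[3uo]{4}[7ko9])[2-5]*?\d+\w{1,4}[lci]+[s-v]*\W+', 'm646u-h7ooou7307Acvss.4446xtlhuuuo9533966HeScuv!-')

['u-h7ooou7', 'xtlhuuuo9']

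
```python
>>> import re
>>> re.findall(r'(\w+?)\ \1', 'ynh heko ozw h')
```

['h', 'o']

`\1` has to match the exact text group 1 already captured.
Walking the string: at [2:5] match 'h h', group 1 = 'h'; at [7:10] match 'o o', group 1 = 'o'.
With a single group, `findall` returns only what that group captured — 2 items.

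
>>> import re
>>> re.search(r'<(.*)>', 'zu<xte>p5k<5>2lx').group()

'<xte>p5k<5>'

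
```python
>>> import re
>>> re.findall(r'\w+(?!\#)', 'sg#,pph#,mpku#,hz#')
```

A negative assertion filters positions out without eating any characters.
Walking the string: at [0:1] → 's'; at [4:6] → 'pp'; at [9:12] → 'mpk'; at [15:16] → 'h'.
With no groups in the pattern, `findall` gives back each whole match — 4 here.

['s', 'pp', 'mpk', 'h']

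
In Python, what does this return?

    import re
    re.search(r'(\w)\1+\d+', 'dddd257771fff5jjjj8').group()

After group 1 captures some text, `\1` only succeeds where that same text appears again.
`search` walks the string left to right and returns the first match it finds.
The match spans [0:10] → 'dddd257771'.
Captured: group 1 = 'd'.

'dddd257771'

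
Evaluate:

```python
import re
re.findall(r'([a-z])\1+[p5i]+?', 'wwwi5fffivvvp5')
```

['w', 'f', 'v']

After group 1 captures some text, `\1` only succeeds where that same text appears again.
Matches: at [0:4] match 'wwwi', group 1 = 'w'; at [5:9] match 'fffi', group 1 = 'f'; at [9:13] match 'vvvp', group 1 = 'v'.
`findall` collects group 1 from each match (3 total).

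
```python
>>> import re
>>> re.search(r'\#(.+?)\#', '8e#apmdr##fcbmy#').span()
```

(2, 9)

Because the quantifier is non-greedy, it stops expanding at the earliest point where the rest of the pattern can succeed.
The match spans [2:9] → '#apmdr#'.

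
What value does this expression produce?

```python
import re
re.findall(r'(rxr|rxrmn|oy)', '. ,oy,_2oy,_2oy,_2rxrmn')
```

Alternation isn't longest-match — the leftmost alternative that fits at this position is chosen.
Matches: at [3:5] match 'oy', group 1 = 'oy'; at [8:10] match 'oy', group 1 = 'oy'; at [13:15] match 'oy', group 1 = 'oy'; at [18:21] match 'rxr', group 1 = 'rxr'.
`findall` collects group 1 from each match (4 total).

['oy', 'oy', 'oy', 'rxr']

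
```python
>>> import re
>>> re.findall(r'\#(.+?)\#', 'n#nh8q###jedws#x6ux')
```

['nh8q', '#jedws']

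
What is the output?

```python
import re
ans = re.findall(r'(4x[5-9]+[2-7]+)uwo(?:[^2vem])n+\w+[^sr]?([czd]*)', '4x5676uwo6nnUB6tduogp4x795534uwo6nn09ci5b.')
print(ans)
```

The pattern matches the literal '4x', then one or more of a character in [5-9], then one or more of a character in [2-7] (captured); then the literal 'u', then the literal 'wo'; then any character except [2vem] (non-capturing group); then one or more of the literal 'n', then one or more of a word character, then optionally any character except [sr]; then zero or more of one of [czd] (captured).
Walking the string: at [0:42] match '4x5676uwo6nnUB6tduogp4x795534uwo6nn09ci5b.', groups = ('4x5676', '').
With 2 capturing groups, `findall` returns a 2-tuple per match.

[('4x5676', '')]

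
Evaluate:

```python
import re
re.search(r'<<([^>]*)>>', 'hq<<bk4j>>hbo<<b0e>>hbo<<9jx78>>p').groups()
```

('bk4j',)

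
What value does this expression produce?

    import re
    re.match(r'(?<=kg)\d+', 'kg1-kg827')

None

Because the assertion is zero-width, the text it checks is not consumed and won't appear in the result.
`match` is anchored at position 0; if the pattern doesn't fit there, it returns None.
Here the string doesn't start with a match, so the call returns None.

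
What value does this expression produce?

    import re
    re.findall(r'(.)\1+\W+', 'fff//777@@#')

['f', '7']

A backreference is literal: `\1` must see the identical characters the first group matched.
Because there's exactly one group, `findall` drops the full match and keeps group 1 from each hit.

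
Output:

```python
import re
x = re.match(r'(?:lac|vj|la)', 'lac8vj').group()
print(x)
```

lac

The regex engine tests alternatives in the order written; an earlier branch that matches wins even if a later one would match more.
`re.match` only tries the pattern at the start of the string.
The match spans [0:3] → 'lac'.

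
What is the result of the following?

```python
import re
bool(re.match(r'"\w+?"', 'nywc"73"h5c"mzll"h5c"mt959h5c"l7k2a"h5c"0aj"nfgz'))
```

`match` is anchored at position 0; if the pattern doesn't fit there, it returns None.
Here position 0 doesn't satisfy it, so the call returns None, and `bool(None)` is False.

False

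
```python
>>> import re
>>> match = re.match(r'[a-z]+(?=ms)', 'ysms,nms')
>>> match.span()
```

(0, 2)

The `(?=…)`/`(?<=…)` assertion just peeks at neighbouring text; it doesn't advance the match position.
`re.match` only tries the pattern at the start of the string.
The match spans [0:2] → 'ys'.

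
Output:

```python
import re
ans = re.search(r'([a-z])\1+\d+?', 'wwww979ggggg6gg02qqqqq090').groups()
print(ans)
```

The match spans [0:5] → 'wwww9'.
Captured: group 1 = 'w'.

('w',)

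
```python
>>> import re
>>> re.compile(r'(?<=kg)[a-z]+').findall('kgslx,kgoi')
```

['slx', 'oi']

The lookaround is zero-width — it requires the adjacent text to match without consuming it, so the asserted text isn't part of the match.
Scanning left to right: at [2:5] → 'slx'; at [8:10] → 'oi'.
Since nothing is captured, `findall` lists the 2 matched substrings directly.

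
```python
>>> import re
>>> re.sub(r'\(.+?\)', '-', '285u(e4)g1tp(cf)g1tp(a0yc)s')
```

The `?` after the quantifier makes it lazy — it takes as little as possible before letting the rest of the pattern try.
Matches: at [4:8] → '(e4)'; at [12:16] → '(cf)'; at [20:26] → '(a0yc)'.
Each match is replaced by '-'.

'285u-g1tp-g1tp-s'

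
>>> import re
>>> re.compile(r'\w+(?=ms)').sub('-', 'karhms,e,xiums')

'-ms,e,-ms'

The positive lookaround only admits positions where the adjacent text matches; those characters stay outside the span.
Matches: at [0:4] → 'karh'; at [9:12] → 'xiu'.
`sub` substitutes '-' at each match site.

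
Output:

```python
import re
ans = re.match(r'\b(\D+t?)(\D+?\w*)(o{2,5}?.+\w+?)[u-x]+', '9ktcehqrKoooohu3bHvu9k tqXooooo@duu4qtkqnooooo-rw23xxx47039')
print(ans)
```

None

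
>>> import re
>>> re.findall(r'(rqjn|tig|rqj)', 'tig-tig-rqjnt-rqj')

['tig', 'tig', 'rqjn', 'rqj']

Alternation isn't longest-match — the leftmost alternative that fits at this position is chosen.
Walking the string: at [0:3] match 'tig', group 1 = 'tig'; at [4:7] match 'tig', group 1 = 'tig'; at [8:12] match 'rqjn', group 1 = 'rqjn'; at [14:17] match 'rqj', group 1 = 'rqj'.
One capturing group, so `findall` returns just the captured substring from each match — 4 in all.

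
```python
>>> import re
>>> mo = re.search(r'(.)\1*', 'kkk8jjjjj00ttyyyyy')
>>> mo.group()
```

'kkk'

`\1` has to match the exact text group 1 already captured.
The match spans [0:3] → 'kkk'.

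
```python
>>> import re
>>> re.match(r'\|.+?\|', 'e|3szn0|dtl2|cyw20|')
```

With `match`, the pattern is implicitly anchored at the beginning.
Here the string doesn't start with a match, so the call returns None.

None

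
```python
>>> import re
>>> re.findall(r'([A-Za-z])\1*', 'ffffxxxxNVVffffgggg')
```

['f', 'x', 'N', 'V', 'f', 'g']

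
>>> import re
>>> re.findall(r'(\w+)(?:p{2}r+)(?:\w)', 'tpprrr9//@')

The pattern matches one or more of a word character (captured); then exactly 2 of a literal 'p', then one or more of a literal 'r' (non-capturing group); then a word character (non-capturing group).
Walking the string: at [0:7] match 'tpprrr9', group 1 = 't'.
With a single group, `findall` returns only what that group captured — 1 item.

['t']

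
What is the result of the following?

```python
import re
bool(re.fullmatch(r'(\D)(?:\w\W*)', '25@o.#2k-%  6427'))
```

False

`re.fullmatch` is like wrapping the pattern in `^…$` (in single-line mode).
Here there's no way to consume every character, so the call returns None, and `bool(None)` is False.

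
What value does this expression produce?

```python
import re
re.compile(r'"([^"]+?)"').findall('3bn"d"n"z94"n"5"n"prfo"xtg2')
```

Because there's exactly one group, `findall` drops the full match and keeps group 1 from each hit.

['d', 'z94', '5', 'prfo']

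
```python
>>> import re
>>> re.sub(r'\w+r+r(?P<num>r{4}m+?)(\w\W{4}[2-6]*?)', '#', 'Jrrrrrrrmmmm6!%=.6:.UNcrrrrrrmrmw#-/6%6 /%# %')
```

'#6:.UNcrrrrrrmrmw#-/6%6 /%# %'

Pattern: one or more of a word character; then one or more of a literal 'r', then the literal 'r'; then exactly 4 of the literal 'r', then one or more of a literal 'm' (lazy) (captured as 'num'); then a word character, then exactly 4 of a non-word character, then zero or more of a character in [2-6] (lazy) (captured).
A non-greedy quantifier consumes as few characters as it can — just enough that the remainder of the pattern still matches from where it stops; whatever follows it matches normally.
Matches: at [0:17] → 'Jrrrrrrrmmmm6!%=.'.
Each match is replaced by '#'.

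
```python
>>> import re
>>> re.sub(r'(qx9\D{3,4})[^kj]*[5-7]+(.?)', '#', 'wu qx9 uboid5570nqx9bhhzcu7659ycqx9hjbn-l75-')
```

'wu #yc#'

Pattern: the literal 'qx9', then 3 to 4 of a non-digit (captured); then zero or more of any character except [kj], then one or more of a character in [5-7]; then optionally any character (captured).
Matches: at [3:30] → 'qx9 uboid5570nqx9bhhzcu7659'; at [32:44] → 'qx9hjbn-l75-'.
`sub` substitutes '#' at each match site.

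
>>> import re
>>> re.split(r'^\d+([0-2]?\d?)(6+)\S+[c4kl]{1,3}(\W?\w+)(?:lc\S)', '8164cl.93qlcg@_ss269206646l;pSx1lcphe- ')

['', '', '6', ';pSx1', 'he- ']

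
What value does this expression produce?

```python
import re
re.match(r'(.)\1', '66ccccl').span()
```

(0, 2)

After group 1 captures some text, `\1` only succeeds where that same text appears again.
`match` is anchored at position 0; if the pattern doesn't fit there, it returns None.
The match spans [0:2] → '66'.
Captured: group 1 = '6'.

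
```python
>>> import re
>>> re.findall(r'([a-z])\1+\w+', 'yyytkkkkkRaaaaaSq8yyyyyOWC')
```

['y']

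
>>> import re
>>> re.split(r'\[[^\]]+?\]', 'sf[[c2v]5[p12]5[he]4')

['sf', '5', '5', '4']

Matches to split on: at [2:8] → '[[c2v]'; at [9:14] → '[p12]'; at [15:19] → '[he]'.
Splitting on the pattern gives 4 pieces.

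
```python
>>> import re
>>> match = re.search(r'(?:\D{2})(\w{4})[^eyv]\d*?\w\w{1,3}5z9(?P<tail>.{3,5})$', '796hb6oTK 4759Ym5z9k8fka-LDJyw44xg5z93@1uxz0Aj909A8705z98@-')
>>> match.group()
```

'uxz0Aj909A8705z98@-'

Pattern: exactly 2 of a non-digit (non-capturing group); then exactly 4 of a word character (captured); then any character except [eyv], then zero or more of a digit (lazy), then a word character; then 1 to 3 of a word character, then the literal '5z9'; then 3 to 5 of any character (captured as 'tail'); then anchored at the end.
Unlike `match`, `search` isn't anchored — it looks for the pattern anywhere in the string.
The match spans [40:59] → 'uxz0Aj909A8705z98@-'.
Captured: group 1 = 'z0Aj', group 2 = '8@-'.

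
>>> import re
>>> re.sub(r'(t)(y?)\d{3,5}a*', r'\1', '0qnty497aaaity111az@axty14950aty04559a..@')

'0qntitz@axtt..@'

This matches a literal 't' (captured); then optionally a literal 'y' (captured); then 3 to 5 of a digit, then zero or more of the literal 'a'.
Matches: at [3:11] → 'ty497aaa'; at [12:18] → 'ty111a'; at [22:30] → 'ty14950a'; at [30:38] → 'ty04559a'.
The replacement refers to a captured group, so each match is rewritten using its own captured text.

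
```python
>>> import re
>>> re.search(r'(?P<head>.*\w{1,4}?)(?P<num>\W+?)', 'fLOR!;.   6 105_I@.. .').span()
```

(0, 18)

A non-greedy quantifier consumes as few characters as it can — just enough that the remainder of the pattern still matches from where it stops; whatever follows it matches normally.
The match spans [0:18] → 'fLOR!;.   6 105_I@'.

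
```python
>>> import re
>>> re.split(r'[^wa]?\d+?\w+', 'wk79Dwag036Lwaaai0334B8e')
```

['w', '']

This matches optionally any character except [wa], then one or more of a digit (lazy); then one or more of a word character.
`split` removes every match and returns the 2 fragments in between.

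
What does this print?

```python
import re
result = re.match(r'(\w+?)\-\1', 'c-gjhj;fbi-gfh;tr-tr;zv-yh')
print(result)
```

None

`match` is anchored at position 0; if the pattern doesn't fit there, it returns None.
Here position 0 doesn't satisfy it, so the call returns None.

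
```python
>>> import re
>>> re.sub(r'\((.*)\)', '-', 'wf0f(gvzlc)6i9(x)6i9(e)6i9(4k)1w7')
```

'wf0f-1w7'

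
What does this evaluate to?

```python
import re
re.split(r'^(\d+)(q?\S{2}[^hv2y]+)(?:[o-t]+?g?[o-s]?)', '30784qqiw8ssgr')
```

The pattern matches anchored at the start of the string; then one or more of a digit (captured); then optionally a literal 'q', then exactly 2 of a non-whitespace character, then one or more of any character except [hv2y] (captured); then one or more of a character in [o-t] (lazy), then optionally a literal 'g', then optionally a character in [o-s] (non-capturing group).
Matches to split on: at [0:14] → '30784qqiw8ssgr'.
With a capturing group present, the delimiter's captured portion is kept in the result list.

['', '30784', 'qqiw8ssg', '']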